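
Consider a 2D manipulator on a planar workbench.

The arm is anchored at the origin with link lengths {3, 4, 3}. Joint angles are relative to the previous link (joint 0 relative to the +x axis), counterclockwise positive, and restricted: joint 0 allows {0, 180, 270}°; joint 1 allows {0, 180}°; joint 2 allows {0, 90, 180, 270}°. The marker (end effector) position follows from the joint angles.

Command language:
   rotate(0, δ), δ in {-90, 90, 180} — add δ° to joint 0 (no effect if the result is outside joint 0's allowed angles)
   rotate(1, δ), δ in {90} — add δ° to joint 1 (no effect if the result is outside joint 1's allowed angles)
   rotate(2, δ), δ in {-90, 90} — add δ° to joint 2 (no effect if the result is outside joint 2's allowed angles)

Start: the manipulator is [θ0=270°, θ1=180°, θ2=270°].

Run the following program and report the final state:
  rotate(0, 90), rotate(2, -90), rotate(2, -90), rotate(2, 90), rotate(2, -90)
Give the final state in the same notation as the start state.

[θ0=0°, θ1=180°, θ2=90°]

start: [θ0=270°, θ1=180°, θ2=270°]
[1] after rotate(0, 90): [θ0=0°, θ1=180°, θ2=270°]
[2] after rotate(2, -90): [θ0=0°, θ1=180°, θ2=180°]
[3] after rotate(2, -90): [θ0=0°, θ1=180°, θ2=90°]
[4] after rotate(2, 90): [θ0=0°, θ1=180°, θ2=180°]
[5] after rotate(2, -90): [θ0=0°, θ1=180°, θ2=90°]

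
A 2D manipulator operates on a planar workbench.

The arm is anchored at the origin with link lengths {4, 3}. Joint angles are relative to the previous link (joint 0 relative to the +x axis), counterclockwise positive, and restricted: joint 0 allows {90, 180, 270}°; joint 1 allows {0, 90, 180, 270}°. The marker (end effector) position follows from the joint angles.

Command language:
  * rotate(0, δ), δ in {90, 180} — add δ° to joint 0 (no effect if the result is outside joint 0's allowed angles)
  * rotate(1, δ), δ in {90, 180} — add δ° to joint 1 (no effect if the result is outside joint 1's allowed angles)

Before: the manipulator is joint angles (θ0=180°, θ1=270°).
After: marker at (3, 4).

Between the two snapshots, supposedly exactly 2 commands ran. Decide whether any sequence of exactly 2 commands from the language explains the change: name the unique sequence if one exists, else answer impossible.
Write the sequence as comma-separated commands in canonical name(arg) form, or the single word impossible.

rotate(0, 90), rotate(0, 180)

key: order matters: swapping rotate(0, 90) and rotate(0, 180) lands elsewhere
begin: joint angles (θ0=180°, θ1=270°)
step 1 (rotate(0, 90)): joint angles (θ0=270°, θ1=270°)
step 2 (rotate(0, 180)): joint angles (θ0=90°, θ1=270°)
all 16 alternatives checked — unique.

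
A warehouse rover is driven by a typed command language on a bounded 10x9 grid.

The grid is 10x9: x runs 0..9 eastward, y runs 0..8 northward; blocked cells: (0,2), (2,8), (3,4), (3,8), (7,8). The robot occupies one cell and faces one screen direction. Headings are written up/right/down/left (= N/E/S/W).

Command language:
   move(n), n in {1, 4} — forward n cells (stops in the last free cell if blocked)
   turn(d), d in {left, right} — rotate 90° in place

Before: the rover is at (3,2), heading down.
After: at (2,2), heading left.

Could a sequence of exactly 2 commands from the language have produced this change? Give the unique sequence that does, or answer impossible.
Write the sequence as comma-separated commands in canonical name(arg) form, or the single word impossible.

key: cell and facing (now W) both changed — the 2 commands mix motion and turning
from: at (3,2), heading down
[1] after turn(right): at (3,2), heading left
[2] after move(1): at (2,2), heading left
uniquely the one of 16 2-step routes that fits.

turn(right), move(1)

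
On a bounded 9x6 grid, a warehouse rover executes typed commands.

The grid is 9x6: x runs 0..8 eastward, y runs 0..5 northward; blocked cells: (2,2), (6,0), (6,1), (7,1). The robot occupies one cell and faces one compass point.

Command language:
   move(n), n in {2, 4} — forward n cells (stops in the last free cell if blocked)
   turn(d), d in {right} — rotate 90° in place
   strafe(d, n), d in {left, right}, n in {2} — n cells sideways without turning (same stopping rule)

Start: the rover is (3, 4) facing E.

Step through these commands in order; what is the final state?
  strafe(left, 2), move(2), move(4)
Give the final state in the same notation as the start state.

from: (3, 4) facing E
step 1 (strafe(left, 2)): (3, 5) facing E
step 2 (move(2)): (5, 5) facing E
step 3 (move(4)): (8, 5) facing E

(8, 5) facing E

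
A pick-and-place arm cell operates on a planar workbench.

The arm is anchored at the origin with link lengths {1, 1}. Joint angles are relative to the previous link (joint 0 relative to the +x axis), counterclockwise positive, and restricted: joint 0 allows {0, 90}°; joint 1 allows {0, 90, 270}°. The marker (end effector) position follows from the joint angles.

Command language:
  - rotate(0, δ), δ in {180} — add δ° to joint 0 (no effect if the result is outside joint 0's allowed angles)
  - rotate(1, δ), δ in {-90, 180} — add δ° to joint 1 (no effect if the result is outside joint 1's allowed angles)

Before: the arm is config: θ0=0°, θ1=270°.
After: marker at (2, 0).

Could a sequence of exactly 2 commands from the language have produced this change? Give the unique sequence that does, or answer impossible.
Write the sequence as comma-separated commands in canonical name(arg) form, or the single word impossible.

rotate(1, 180), rotate(1, -90)

key: running rotate(1, -90) before rotate(1, 180) would end elsewhere — order is forced
begin: config: θ0=0°, θ1=270°
1. rotate(1, 180) → config: θ0=0°, θ1=90°
2. rotate(1, -90) → config: θ0=0°, θ1=0°
all 9 alternatives checked — unique.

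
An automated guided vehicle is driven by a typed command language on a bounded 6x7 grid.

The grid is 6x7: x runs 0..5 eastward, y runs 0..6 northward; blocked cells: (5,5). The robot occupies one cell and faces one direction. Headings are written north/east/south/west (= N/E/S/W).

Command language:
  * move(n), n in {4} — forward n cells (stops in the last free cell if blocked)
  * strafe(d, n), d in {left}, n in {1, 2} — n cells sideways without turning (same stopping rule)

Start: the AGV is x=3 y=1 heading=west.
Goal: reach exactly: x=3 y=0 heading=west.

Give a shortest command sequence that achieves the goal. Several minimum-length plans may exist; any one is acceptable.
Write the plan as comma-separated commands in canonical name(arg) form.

strafe(left, 2)

from: x=3 y=1 heading=west
t=1 strafe(left, 2) ⇒ x=3 y=0 heading=west
no 0-step plan works, so 1 is optimal.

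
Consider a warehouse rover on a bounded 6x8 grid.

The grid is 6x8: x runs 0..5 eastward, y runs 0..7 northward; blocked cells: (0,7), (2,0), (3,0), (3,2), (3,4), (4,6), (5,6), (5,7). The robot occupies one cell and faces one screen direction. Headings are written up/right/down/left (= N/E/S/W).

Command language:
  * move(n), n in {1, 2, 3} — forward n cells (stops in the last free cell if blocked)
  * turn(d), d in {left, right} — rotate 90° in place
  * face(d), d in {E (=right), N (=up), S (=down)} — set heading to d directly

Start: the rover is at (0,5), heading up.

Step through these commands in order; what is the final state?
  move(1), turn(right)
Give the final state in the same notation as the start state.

start: at (0,5), heading up
step 1 (move(1)): at (0,6), heading up
step 2 (turn(right)): at (0,6), heading right

at (0,6), heading right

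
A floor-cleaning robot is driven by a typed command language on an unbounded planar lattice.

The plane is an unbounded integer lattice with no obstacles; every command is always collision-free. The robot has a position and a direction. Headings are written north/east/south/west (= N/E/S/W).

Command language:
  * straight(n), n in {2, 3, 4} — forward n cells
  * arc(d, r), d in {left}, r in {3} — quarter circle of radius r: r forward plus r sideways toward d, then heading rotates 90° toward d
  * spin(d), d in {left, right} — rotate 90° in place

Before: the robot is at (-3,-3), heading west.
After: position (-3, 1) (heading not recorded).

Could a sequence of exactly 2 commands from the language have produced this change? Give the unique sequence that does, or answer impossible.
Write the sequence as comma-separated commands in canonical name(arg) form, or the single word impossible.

key: running straight(4) before spin(right) would end elsewhere — order is forced
from: at (-3,-3), heading west
step 1 (spin(right)): at (-3,-3), heading north
step 2 (straight(4)): at (-3,1), heading north
all 36 alternatives checked — unique.

spin(right), straight(4)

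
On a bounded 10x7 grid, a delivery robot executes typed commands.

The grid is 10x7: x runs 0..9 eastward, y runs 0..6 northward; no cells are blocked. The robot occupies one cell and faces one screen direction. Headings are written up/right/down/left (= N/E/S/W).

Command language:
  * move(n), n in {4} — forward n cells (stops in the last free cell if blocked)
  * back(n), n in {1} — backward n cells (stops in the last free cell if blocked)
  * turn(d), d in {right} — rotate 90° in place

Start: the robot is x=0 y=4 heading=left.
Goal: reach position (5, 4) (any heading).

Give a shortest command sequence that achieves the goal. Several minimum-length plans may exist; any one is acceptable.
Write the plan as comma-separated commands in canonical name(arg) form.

begin: x=0 y=4 heading=left
t=1 back(1) ⇒ x=1 y=4 heading=left
t=2 turn(right) ⇒ x=1 y=4 heading=up
t=3 turn(right) ⇒ x=1 y=4 heading=right
t=4 move(4) ⇒ x=5 y=4 heading=right
minimal: 4 command(s), checked below 4.

back(1), turn(right), turn(right), move(4)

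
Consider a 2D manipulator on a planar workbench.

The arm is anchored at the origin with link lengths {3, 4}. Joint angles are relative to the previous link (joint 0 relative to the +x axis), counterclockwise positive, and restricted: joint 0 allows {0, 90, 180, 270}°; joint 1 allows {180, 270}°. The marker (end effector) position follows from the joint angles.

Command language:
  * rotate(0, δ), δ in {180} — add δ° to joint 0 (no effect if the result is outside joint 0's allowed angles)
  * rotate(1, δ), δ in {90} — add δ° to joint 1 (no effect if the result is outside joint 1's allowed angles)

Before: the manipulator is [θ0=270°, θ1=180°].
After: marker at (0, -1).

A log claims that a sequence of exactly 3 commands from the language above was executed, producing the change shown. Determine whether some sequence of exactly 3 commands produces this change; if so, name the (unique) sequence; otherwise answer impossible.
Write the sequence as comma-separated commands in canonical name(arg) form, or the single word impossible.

rotate(0, 180), rotate(0, 180), rotate(0, 180)

start: [θ0=270°, θ1=180°]
t=1 rotate(0, 180) ⇒ [θ0=90°, θ1=180°]
t=2 rotate(0, 180) ⇒ [θ0=270°, θ1=180°]
t=3 rotate(0, 180) ⇒ [θ0=90°, θ1=180°]
uniquely the one of 8 3-step routes that fits.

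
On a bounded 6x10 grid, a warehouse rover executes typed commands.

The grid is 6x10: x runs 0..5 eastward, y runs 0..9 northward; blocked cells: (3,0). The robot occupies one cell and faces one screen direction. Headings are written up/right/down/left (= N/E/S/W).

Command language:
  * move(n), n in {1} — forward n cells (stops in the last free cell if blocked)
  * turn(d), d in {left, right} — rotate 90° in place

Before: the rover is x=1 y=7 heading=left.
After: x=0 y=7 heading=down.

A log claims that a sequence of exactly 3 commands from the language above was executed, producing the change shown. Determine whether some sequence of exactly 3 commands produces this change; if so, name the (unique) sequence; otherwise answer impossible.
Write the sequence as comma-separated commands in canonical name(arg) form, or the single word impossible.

key: cell and facing (now S) both changed — the 3 commands mix motion and turning
begin: x=1 y=7 heading=left
1. move(1) → x=0 y=7 heading=left
2. move(1) → x=0 y=7 heading=left
3. turn(left) → x=0 y=7 heading=down
no other 3-command option fits: unique.

move(1), move(1), turn(left)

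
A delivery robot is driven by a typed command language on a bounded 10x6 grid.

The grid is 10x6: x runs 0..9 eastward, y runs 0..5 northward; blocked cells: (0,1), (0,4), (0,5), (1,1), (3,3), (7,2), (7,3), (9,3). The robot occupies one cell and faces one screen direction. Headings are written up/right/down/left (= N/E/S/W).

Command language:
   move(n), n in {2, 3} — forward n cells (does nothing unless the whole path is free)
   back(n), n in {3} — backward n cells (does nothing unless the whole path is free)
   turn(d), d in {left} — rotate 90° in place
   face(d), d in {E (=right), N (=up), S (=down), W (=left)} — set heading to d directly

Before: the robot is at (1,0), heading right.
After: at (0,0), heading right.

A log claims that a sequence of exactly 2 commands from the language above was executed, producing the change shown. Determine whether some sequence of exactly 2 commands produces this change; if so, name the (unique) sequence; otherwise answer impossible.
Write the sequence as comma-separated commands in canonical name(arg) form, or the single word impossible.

key: running back(3) before move(2) would end elsewhere — order is forced
t0: at (1,0), heading right
step 1 (move(2)): at (3,0), heading right
step 2 (back(3)): at (0,0), heading right
no other 2-command option fits: unique.

move(2), back(3)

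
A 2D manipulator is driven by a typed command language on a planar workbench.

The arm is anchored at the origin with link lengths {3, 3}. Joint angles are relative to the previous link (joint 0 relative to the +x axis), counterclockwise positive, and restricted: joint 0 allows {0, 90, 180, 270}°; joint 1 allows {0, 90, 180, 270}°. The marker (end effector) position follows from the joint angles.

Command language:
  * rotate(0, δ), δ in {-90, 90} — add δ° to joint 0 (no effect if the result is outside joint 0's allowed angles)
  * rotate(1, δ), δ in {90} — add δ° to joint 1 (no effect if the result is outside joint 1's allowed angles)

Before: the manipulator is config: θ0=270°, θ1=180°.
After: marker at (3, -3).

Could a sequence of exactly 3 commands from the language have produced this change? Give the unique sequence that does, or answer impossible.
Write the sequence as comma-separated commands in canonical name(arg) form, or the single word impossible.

start: config: θ0=270°, θ1=180°
1. rotate(1, 90) → config: θ0=270°, θ1=270°
2. rotate(1, 90) → config: θ0=270°, θ1=0°
3. rotate(1, 90) → config: θ0=270°, θ1=90°
no other 3-command option fits: unique.

rotate(1, 90), rotate(1, 90), rotate(1, 90)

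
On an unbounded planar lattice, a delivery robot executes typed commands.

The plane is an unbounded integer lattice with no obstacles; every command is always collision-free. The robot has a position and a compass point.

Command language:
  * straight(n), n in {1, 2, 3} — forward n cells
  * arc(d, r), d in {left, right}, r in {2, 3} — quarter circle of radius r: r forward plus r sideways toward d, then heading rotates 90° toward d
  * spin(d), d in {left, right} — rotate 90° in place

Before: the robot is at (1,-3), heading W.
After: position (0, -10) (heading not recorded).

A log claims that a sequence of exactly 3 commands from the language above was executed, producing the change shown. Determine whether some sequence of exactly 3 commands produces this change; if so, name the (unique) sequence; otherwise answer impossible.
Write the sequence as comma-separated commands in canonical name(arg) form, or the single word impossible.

key: running arc(left, 2) before arc(left, 3) would end elsewhere — order is forced
begin: at (1,-3), heading W
step 1 (arc(left, 3)): at (-2,-6), heading S
step 2 (straight(2)): at (-2,-8), heading S
step 3 (arc(left, 2)): at (0,-10), heading E
uniquely the one of 729 3-step routes that fits.

arc(left, 3), straight(2), arc(left, 2)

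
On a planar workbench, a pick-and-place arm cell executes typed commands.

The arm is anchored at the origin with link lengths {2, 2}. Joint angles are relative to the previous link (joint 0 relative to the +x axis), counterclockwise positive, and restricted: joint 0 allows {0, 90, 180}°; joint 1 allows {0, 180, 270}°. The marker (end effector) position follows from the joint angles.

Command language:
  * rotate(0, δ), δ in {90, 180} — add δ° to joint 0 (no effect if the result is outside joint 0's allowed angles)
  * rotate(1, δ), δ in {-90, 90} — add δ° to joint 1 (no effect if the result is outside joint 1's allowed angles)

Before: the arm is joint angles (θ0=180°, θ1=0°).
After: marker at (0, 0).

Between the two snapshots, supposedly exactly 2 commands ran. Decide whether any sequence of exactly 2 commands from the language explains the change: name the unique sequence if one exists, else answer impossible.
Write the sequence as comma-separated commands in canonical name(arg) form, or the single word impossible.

rotate(1, -90), rotate(1, -90)

start: joint angles (θ0=180°, θ1=0°)
1. rotate(1, -90) → joint angles (θ0=180°, θ1=270°)
2. rotate(1, -90) → joint angles (θ0=180°, θ1=180°)
all 16 alternatives checked — unique.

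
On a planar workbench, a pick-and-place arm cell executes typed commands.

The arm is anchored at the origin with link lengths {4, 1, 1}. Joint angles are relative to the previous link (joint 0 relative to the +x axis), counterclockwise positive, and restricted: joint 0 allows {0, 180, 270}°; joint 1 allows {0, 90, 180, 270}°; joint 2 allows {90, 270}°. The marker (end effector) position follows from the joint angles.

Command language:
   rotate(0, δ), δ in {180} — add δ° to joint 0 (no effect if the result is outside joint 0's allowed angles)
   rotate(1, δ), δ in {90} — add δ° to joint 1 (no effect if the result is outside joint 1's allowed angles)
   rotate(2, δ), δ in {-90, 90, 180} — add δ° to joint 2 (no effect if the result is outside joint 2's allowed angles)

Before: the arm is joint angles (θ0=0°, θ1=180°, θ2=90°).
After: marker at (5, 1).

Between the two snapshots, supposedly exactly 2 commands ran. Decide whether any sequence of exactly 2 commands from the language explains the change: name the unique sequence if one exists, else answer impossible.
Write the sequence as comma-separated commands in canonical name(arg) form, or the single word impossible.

from: joint angles (θ0=0°, θ1=180°, θ2=90°)
[1] after rotate(1, 90): joint angles (θ0=0°, θ1=270°, θ2=90°)
[2] after rotate(1, 90): joint angles (θ0=0°, θ1=0°, θ2=90°)
no rival 2-sequence matches.

rotate(1, 90), rotate(1, 90)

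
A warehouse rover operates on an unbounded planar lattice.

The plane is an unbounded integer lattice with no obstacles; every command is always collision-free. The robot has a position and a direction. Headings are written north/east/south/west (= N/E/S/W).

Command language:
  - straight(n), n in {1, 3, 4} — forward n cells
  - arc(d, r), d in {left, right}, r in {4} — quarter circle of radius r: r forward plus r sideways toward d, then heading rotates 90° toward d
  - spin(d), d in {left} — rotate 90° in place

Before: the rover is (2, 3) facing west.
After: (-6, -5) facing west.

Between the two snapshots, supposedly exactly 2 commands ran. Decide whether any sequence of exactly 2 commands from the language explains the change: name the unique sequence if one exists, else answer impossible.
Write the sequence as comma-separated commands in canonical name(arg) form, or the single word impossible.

key: heading stays W — rotations cancel among the 2 commands
begin: (2, 3) facing west
[1] after arc(left, 4): (-2, -1) facing south
[2] after arc(right, 4): (-6, -5) facing west
all 36 alternatives checked — unique.

arc(left, 4), arc(right, 4)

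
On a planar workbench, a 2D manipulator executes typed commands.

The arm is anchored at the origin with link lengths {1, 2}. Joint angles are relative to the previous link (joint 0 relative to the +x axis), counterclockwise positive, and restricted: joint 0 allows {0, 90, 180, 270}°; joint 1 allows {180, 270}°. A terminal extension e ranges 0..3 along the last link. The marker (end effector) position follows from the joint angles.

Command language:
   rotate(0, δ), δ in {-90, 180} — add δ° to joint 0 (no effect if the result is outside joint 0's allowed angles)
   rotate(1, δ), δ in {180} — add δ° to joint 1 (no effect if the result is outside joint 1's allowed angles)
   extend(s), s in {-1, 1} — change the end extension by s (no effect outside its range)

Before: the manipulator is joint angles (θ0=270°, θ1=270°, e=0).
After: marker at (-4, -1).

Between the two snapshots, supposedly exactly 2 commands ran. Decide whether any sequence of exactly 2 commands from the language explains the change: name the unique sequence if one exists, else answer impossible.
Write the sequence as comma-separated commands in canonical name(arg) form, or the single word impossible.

initial: joint angles (θ0=270°, θ1=270°, e=0)
step 1 (extend(1)): joint angles (θ0=270°, θ1=270°, e=1)
step 2 (extend(1)): joint angles (θ0=270°, θ1=270°, e=2)
all 25 alternatives checked — unique.

extend(1), extend(1)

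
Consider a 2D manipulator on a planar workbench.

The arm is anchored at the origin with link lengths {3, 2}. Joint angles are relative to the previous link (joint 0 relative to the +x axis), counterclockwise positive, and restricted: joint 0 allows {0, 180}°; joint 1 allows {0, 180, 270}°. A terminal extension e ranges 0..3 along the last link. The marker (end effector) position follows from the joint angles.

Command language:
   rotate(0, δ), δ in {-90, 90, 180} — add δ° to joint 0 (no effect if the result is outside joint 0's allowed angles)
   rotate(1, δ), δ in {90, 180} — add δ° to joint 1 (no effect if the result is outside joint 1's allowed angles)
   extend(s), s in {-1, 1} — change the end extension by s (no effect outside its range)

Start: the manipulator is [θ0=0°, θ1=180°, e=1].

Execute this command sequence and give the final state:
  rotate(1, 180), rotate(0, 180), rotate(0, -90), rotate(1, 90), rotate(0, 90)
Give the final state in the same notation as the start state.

from: [θ0=0°, θ1=180°, e=1]
[1] after rotate(1, 180): [θ0=0°, θ1=0°, e=1]
[2] after rotate(0, 180): [θ0=180°, θ1=0°, e=1]
[3] after rotate(0, -90): [θ0=180°, θ1=0°, e=1]
[4] after rotate(1, 90): [θ0=180°, θ1=0°, e=1]
[5] after rotate(0, 90): [θ0=180°, θ1=0°, e=1]

[θ0=180°, θ1=0°, e=1]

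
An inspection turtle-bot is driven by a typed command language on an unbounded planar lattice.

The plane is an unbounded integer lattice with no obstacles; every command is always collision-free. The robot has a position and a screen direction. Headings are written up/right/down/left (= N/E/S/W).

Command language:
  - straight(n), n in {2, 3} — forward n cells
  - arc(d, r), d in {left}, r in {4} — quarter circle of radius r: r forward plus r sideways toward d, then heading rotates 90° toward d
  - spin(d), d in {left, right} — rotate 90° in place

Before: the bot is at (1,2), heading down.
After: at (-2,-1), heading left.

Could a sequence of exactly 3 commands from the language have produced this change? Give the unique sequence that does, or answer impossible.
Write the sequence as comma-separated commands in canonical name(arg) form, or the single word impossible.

straight(3), spin(right), straight(3)

key: cell and facing (now W) both changed — the 3 commands mix motion and turning
begin: at (1,2), heading down
step 1 (straight(3)): at (1,-1), heading down
step 2 (spin(right)): at (1,-1), heading left
step 3 (straight(3)): at (-2,-1), heading left
no other 3-command option fits: unique.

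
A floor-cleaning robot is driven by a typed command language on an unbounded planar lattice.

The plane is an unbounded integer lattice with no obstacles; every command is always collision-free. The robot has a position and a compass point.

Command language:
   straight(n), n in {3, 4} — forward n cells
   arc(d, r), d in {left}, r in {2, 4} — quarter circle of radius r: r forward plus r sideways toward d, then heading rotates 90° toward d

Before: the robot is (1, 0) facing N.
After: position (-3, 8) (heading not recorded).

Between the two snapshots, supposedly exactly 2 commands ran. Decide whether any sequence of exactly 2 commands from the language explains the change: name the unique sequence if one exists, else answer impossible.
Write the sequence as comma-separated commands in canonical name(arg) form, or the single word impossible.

key: order matters: swapping straight(4) and arc(left, 4) lands elsewhere
begin: (1, 0) facing N
t=1 straight(4) ⇒ (1, 4) facing N
t=2 arc(left, 4) ⇒ (-3, 8) facing W
all 16 alternatives checked — unique.

straight(4), arc(left, 4)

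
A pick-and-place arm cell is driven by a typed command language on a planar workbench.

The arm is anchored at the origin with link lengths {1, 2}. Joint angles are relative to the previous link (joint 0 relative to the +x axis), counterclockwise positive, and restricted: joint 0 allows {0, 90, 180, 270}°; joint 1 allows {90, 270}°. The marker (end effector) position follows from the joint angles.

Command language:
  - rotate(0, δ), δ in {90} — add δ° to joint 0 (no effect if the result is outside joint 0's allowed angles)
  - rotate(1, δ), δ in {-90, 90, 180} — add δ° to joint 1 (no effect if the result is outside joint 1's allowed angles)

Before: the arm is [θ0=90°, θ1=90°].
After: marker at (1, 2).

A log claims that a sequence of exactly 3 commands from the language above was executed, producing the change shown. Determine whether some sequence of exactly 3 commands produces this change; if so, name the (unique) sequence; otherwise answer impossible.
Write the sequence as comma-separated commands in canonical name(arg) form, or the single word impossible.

initial: [θ0=90°, θ1=90°]
step 1 (rotate(0, 90)): [θ0=180°, θ1=90°]
step 2 (rotate(0, 90)): [θ0=270°, θ1=90°]
step 3 (rotate(0, 90)): [θ0=0°, θ1=90°]
no rival 3-sequence matches.

rotate(0, 90), rotate(0, 90), rotate(0, 90)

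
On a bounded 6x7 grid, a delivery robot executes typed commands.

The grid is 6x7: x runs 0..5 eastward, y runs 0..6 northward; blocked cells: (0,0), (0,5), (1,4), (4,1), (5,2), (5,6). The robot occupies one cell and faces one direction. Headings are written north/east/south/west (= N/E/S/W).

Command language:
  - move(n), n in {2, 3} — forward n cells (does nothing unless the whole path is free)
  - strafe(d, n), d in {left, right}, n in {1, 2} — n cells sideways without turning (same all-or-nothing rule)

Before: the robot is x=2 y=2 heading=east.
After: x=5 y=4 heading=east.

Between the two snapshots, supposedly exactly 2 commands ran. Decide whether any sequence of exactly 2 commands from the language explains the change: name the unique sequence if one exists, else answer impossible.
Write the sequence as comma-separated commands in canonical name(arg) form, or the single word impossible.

strafe(left, 2), move(3)

key: heading stays E — no command in the sequence turns
start: x=2 y=2 heading=east
step 1 (strafe(left, 2)): x=2 y=4 heading=east
step 2 (move(3)): x=5 y=4 heading=east
no other 2-command option fits: unique.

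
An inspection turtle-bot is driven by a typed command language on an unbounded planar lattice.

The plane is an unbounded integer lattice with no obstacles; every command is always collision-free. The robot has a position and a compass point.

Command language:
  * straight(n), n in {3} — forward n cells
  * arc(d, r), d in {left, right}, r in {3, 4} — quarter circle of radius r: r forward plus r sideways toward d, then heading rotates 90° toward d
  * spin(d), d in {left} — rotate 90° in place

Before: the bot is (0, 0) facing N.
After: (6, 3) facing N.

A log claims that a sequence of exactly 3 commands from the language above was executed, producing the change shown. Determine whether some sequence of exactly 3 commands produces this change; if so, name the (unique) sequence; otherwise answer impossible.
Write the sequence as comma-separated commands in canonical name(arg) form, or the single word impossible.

key: order matters: swapping arc(right, 3) and spin(left) lands elsewhere
begin: (0, 0) facing N
[1] after arc(right, 3): (3, 3) facing E
[2] after straight(3): (6, 3) facing E
[3] after spin(left): (6, 3) facing N
no rival 3-sequence matches.

arc(right, 3), straight(3), spin(left)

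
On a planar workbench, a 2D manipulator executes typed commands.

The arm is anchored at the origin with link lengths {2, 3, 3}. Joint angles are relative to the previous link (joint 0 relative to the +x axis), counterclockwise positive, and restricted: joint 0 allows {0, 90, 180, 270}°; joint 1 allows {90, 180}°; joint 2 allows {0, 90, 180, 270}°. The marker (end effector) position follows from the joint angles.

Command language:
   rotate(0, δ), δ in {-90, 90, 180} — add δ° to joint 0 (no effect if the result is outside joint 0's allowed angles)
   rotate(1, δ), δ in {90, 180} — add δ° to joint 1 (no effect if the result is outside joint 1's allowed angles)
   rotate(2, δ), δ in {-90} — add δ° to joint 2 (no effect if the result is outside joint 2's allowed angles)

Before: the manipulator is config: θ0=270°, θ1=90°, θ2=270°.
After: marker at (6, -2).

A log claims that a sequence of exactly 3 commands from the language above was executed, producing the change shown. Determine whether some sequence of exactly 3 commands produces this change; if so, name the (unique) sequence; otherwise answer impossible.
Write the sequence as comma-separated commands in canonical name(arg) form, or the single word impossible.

initial: config: θ0=270°, θ1=90°, θ2=270°
1. rotate(2, -90) → config: θ0=270°, θ1=90°, θ2=180°
2. rotate(2, -90) → config: θ0=270°, θ1=90°, θ2=90°
3. rotate(2, -90) → config: θ0=270°, θ1=90°, θ2=0°
all 216 alternatives checked — unique.

rotate(2, -90), rotate(2, -90), rotate(2, -90)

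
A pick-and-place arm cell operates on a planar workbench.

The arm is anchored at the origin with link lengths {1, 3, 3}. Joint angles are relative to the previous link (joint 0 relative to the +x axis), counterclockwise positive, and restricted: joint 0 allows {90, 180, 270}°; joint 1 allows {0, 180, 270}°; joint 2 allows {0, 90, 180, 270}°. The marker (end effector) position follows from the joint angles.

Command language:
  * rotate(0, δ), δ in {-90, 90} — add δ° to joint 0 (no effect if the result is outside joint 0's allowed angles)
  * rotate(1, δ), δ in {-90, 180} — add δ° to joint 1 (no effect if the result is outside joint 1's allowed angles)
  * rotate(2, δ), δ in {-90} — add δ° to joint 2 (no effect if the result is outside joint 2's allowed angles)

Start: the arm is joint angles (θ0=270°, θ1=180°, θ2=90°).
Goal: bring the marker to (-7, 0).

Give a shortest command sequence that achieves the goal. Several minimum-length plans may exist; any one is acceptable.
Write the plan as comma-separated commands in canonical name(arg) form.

rotate(0, -90), rotate(2, -90), rotate(1, 180)

from: joint angles (θ0=270°, θ1=180°, θ2=90°)
[1] after rotate(0, -90): joint angles (θ0=180°, θ1=180°, θ2=90°)
[2] after rotate(2, -90): joint angles (θ0=180°, θ1=180°, θ2=0°)
[3] after rotate(1, 180): joint angles (θ0=180°, θ1=0°, θ2=0°)
minimal: 3 command(s), checked below 3.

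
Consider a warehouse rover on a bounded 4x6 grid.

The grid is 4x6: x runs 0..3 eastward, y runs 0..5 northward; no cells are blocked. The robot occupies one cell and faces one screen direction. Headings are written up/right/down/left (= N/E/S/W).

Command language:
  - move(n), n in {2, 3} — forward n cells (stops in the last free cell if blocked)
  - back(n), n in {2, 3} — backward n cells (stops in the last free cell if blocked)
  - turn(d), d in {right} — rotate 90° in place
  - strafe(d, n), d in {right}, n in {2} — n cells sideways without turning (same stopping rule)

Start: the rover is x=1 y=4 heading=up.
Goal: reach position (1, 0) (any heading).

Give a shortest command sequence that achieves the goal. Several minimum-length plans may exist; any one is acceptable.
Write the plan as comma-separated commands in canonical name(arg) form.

back(2), back(2)

initial: x=1 y=4 heading=up
[1] after back(2): x=1 y=2 heading=up
[2] after back(2): x=1 y=0 heading=up
no 1-step plan works, so 2 is optimal.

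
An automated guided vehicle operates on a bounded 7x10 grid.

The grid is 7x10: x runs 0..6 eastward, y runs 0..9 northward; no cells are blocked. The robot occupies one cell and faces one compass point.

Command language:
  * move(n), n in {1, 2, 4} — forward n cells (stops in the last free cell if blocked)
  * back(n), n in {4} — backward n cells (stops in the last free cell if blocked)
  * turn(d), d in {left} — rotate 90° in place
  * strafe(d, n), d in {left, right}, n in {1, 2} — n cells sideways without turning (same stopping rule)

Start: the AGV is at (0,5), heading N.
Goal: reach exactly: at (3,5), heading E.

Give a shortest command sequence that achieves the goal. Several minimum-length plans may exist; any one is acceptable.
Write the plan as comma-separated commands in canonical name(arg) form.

turn(left), turn(left), turn(left), move(1), move(2)

t0: at (0,5), heading N
t=1 turn(left) ⇒ at (0,5), heading W
t=2 turn(left) ⇒ at (0,5), heading S
t=3 turn(left) ⇒ at (0,5), heading E
t=4 move(1) ⇒ at (1,5), heading E
t=5 move(2) ⇒ at (3,5), heading E
nothing shorter than 5 reaches the goal.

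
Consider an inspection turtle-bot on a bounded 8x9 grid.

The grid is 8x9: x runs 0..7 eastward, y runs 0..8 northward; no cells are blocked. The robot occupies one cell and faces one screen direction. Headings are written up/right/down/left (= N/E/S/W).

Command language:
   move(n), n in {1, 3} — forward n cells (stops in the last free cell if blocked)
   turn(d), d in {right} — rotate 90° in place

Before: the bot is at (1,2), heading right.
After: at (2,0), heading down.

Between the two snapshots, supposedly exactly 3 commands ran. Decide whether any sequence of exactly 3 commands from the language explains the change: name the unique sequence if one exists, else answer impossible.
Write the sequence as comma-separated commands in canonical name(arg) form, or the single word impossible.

move(1), turn(right), move(3)

key: order matters: swapping move(1) and move(3) lands elsewhere
t0: at (1,2), heading right
[1] after move(1): at (2,2), heading right
[2] after turn(right): at (2,2), heading down
[3] after move(3): at (2,0), heading down
all 27 alternatives checked — unique.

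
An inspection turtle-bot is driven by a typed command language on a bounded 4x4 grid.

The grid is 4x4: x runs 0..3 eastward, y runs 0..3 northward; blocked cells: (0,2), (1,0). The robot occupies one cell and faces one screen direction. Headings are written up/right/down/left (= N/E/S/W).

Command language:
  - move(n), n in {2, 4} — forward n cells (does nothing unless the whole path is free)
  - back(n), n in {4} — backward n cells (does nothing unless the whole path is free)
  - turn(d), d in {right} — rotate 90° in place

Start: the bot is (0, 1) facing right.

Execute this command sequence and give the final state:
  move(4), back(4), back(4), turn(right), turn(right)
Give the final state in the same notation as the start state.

(0, 1) facing left

from: (0, 1) facing right
[1] after move(4): (0, 1) facing right
[2] after back(4): (0, 1) facing right
[3] after back(4): (0, 1) facing right
[4] after turn(right): (0, 1) facing down
[5] after turn(right): (0, 1) facing left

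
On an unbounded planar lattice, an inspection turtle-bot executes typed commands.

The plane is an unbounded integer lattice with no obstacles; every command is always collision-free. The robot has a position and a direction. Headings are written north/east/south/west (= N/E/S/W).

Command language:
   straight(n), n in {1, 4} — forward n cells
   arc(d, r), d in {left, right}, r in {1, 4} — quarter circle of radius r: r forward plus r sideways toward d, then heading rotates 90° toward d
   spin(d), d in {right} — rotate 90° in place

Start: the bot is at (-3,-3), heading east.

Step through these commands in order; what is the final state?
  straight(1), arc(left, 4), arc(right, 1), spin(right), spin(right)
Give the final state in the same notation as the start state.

begin: at (-3,-3), heading east
1. straight(1) → at (-2,-3), heading east
2. arc(left, 4) → at (2,1), heading north
3. arc(right, 1) → at (3,2), heading east
4. spin(right) → at (3,2), heading south
5. spin(right) → at (3,2), heading west

at (3,2), heading west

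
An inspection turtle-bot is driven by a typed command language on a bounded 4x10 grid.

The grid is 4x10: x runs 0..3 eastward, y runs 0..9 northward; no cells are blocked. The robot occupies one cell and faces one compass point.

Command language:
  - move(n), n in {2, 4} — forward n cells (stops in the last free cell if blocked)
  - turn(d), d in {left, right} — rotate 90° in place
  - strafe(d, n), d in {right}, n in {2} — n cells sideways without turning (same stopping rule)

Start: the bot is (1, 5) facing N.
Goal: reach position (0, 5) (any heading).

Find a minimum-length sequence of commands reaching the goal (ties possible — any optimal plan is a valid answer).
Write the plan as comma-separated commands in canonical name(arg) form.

from: (1, 5) facing N
t=1 turn(left) ⇒ (1, 5) facing W
t=2 move(2) ⇒ (0, 5) facing W
minimal: 2 command(s), checked below 2.

turn(left), move(2)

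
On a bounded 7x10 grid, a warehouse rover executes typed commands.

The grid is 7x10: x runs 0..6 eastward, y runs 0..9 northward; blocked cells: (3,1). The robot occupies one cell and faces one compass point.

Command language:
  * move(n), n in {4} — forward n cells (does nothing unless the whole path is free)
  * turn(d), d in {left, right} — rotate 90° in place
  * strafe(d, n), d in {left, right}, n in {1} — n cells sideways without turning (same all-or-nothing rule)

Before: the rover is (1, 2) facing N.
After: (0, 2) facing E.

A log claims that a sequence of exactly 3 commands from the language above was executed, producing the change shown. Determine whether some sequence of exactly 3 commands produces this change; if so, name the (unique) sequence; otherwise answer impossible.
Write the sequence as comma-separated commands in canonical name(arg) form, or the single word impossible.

key: order matters: swapping strafe(left, 1) and turn(right) lands elsewhere
from: (1, 2) facing N
step 1 (strafe(left, 1)): (0, 2) facing N
step 2 (strafe(left, 1)): (0, 2) facing N
step 3 (turn(right)): (0, 2) facing E
all 125 alternatives checked — unique.

strafe(left, 1), strafe(left, 1), turn(right)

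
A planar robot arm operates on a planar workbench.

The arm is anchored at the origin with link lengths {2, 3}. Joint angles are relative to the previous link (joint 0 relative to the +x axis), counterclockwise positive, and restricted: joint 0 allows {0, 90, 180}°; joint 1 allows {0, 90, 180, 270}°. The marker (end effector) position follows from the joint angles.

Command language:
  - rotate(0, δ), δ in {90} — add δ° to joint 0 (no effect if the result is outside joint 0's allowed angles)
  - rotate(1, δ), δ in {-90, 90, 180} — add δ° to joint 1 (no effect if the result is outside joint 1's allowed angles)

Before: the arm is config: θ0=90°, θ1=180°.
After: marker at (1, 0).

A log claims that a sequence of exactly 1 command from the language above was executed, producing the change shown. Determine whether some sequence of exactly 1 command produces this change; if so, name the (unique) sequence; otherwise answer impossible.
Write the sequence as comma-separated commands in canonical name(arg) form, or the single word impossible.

rotate(0, 90)

start: config: θ0=90°, θ1=180°
t=1 rotate(0, 90) ⇒ config: θ0=180°, θ1=180°
no other 1-command option fits: unique.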